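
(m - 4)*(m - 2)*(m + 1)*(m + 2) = m^4 - 3*m^3 - 8*m^2 + 12*m + 16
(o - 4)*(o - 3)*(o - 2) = o^3 - 9*o^2 + 26*o - 24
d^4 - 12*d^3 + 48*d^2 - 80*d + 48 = (d - 6)*(d - 2)^3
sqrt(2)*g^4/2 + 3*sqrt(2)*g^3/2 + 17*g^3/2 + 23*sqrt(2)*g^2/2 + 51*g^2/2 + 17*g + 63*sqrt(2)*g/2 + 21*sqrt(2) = (g + 1)*(g + 3*sqrt(2)/2)*(g + 7*sqrt(2))*(sqrt(2)*g/2 + sqrt(2))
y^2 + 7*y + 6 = (y + 1)*(y + 6)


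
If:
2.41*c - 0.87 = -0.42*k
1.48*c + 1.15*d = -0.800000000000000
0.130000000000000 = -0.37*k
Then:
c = 0.42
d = -1.24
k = -0.35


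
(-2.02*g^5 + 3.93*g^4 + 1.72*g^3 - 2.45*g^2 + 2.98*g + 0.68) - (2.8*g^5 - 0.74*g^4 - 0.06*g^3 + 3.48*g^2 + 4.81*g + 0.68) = -4.82*g^5 + 4.67*g^4 + 1.78*g^3 - 5.93*g^2 - 1.83*g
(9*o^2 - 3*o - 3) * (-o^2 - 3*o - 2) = -9*o^4 - 24*o^3 - 6*o^2 + 15*o + 6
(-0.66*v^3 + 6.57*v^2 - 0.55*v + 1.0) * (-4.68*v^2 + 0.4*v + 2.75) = 3.0888*v^5 - 31.0116*v^4 + 3.387*v^3 + 13.1675*v^2 - 1.1125*v + 2.75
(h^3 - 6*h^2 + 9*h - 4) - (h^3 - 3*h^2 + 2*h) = -3*h^2 + 7*h - 4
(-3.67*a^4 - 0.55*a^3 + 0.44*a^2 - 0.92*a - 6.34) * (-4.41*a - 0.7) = 16.1847*a^5 + 4.9945*a^4 - 1.5554*a^3 + 3.7492*a^2 + 28.6034*a + 4.438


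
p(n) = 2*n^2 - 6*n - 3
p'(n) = 4*n - 6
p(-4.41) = 62.36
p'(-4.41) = -23.64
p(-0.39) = -0.36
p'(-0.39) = -7.56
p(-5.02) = 77.52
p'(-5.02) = -26.08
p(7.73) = 70.13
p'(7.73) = 24.92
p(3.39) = -0.36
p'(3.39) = 7.56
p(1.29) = -7.41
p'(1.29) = -0.84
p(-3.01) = 33.18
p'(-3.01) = -18.04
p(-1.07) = 5.71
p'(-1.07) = -10.28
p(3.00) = -3.00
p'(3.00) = 6.00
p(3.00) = -3.00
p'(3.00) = 6.00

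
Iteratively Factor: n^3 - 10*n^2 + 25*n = (n)*(n^2 - 10*n + 25) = n*(n - 5)*(n - 5)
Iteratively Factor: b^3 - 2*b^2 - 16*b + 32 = (b - 2)*(b^2 - 16) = (b - 4)*(b - 2)*(b + 4)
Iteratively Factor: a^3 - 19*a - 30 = (a + 3)*(a^2 - 3*a - 10) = (a - 5)*(a + 3)*(a + 2)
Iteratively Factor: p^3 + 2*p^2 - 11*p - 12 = (p + 4)*(p^2 - 2*p - 3) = (p + 1)*(p + 4)*(p - 3)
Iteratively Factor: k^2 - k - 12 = (k + 3)*(k - 4)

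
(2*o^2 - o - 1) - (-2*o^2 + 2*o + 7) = 4*o^2 - 3*o - 8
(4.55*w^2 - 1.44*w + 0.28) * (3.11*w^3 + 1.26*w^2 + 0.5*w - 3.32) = 14.1505*w^5 + 1.2546*w^4 + 1.3314*w^3 - 15.4732*w^2 + 4.9208*w - 0.9296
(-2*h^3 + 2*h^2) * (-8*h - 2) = 16*h^4 - 12*h^3 - 4*h^2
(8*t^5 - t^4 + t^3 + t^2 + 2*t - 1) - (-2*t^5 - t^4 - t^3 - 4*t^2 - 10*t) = 10*t^5 + 2*t^3 + 5*t^2 + 12*t - 1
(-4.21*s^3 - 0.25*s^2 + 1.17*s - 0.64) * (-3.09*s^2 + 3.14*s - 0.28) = 13.0089*s^5 - 12.4469*s^4 - 3.2215*s^3 + 5.7214*s^2 - 2.3372*s + 0.1792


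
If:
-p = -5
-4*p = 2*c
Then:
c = -10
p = 5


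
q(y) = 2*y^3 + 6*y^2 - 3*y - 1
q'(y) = 6*y^2 + 12*y - 3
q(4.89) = 361.66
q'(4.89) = 199.15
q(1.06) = 4.94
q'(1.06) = 16.46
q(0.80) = 1.46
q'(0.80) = 10.44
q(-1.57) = 10.76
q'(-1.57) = -7.05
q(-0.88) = 4.92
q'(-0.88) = -8.91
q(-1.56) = 10.69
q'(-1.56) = -7.12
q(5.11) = 407.21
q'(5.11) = 214.99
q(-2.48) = 12.84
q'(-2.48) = 4.14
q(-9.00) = -946.00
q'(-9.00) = 375.00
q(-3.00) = 8.00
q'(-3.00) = 15.00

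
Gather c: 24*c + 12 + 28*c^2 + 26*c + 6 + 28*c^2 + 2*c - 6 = 56*c^2 + 52*c + 12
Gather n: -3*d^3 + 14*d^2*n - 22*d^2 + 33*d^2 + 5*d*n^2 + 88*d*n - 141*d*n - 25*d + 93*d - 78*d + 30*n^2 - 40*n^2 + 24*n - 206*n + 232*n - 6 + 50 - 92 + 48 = -3*d^3 + 11*d^2 - 10*d + n^2*(5*d - 10) + n*(14*d^2 - 53*d + 50)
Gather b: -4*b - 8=-4*b - 8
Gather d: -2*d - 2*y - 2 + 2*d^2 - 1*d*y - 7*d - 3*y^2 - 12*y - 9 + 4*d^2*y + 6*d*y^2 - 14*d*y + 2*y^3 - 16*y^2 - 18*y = d^2*(4*y + 2) + d*(6*y^2 - 15*y - 9) + 2*y^3 - 19*y^2 - 32*y - 11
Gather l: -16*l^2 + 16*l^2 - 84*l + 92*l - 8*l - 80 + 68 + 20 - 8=0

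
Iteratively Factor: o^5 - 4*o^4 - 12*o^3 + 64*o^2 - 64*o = (o - 4)*(o^4 - 12*o^2 + 16*o) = (o - 4)*(o - 2)*(o^3 + 2*o^2 - 8*o) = (o - 4)*(o - 2)*(o + 4)*(o^2 - 2*o) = o*(o - 4)*(o - 2)*(o + 4)*(o - 2)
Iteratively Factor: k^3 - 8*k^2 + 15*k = (k - 5)*(k^2 - 3*k) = (k - 5)*(k - 3)*(k)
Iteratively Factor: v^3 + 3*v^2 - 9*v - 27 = (v + 3)*(v^2 - 9) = (v + 3)^2*(v - 3)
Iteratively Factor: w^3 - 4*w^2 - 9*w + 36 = (w - 4)*(w^2 - 9) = (w - 4)*(w + 3)*(w - 3)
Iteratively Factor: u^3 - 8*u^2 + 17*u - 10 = (u - 2)*(u^2 - 6*u + 5) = (u - 5)*(u - 2)*(u - 1)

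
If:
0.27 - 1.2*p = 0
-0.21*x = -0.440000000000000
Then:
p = 0.22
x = 2.10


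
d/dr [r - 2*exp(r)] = 1 - 2*exp(r)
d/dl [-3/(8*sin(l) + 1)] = 24*cos(l)/(8*sin(l) + 1)^2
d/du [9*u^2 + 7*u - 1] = 18*u + 7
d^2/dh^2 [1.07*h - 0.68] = 0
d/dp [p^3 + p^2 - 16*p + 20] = 3*p^2 + 2*p - 16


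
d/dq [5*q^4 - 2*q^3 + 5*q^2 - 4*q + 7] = 20*q^3 - 6*q^2 + 10*q - 4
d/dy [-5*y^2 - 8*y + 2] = -10*y - 8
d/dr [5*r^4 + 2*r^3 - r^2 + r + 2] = 20*r^3 + 6*r^2 - 2*r + 1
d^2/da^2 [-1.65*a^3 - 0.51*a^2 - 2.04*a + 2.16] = -9.9*a - 1.02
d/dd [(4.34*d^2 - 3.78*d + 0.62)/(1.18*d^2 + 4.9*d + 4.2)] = (25.7264*d^2 + 34.9928*d - 18.914)/(1.3924*d^4 + 11.564*d^3 + 33.922*d^2 + 41.16*d + 17.64)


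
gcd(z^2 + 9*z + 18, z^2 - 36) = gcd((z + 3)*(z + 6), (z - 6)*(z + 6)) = z + 6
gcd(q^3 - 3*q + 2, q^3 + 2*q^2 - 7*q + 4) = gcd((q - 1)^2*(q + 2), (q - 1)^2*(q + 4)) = q^2 - 2*q + 1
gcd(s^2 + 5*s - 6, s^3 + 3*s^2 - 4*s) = s - 1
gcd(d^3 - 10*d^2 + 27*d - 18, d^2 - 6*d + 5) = d - 1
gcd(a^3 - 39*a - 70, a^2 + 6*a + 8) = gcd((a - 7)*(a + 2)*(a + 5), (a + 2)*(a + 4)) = a + 2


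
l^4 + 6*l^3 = l^3*(l + 6)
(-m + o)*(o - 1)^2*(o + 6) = -m*o^3 - 4*m*o^2 + 11*m*o - 6*m + o^4 + 4*o^3 - 11*o^2 + 6*o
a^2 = a^2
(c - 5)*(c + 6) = c^2 + c - 30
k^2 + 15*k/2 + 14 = (k + 7/2)*(k + 4)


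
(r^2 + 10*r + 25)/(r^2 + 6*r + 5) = (r + 5)/(r + 1)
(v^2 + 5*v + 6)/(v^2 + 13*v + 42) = (v^2 + 5*v + 6)/(v^2 + 13*v + 42)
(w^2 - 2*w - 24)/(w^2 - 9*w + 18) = (w + 4)/(w - 3)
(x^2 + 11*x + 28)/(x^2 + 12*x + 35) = (x + 4)/(x + 5)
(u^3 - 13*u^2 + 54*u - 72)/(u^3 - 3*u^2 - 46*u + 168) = (u - 3)/(u + 7)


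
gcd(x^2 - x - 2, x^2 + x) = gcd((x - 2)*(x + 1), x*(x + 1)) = x + 1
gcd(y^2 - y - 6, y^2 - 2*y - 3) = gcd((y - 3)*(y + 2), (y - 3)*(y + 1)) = y - 3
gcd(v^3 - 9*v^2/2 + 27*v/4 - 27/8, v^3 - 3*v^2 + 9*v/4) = v^2 - 3*v + 9/4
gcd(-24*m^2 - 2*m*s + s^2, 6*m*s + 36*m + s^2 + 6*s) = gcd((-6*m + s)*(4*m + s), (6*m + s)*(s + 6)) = 1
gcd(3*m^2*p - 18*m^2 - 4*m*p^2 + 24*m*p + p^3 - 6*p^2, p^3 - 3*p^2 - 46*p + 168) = p - 6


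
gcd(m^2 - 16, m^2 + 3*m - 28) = m - 4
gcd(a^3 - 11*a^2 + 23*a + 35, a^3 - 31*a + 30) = a - 5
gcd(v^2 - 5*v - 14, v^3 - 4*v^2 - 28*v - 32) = v + 2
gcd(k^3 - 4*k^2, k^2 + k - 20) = k - 4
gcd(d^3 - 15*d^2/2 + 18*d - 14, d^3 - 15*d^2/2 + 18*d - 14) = d^3 - 15*d^2/2 + 18*d - 14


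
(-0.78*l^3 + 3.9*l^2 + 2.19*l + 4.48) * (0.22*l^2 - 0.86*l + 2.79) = -0.1716*l^5 + 1.5288*l^4 - 5.0484*l^3 + 9.9832*l^2 + 2.2573*l + 12.4992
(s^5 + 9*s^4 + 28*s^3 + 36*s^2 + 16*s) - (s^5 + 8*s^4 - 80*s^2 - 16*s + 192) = s^4 + 28*s^3 + 116*s^2 + 32*s - 192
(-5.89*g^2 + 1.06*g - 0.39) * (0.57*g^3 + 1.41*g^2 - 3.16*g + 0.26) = -3.3573*g^5 - 7.7007*g^4 + 19.8847*g^3 - 5.4309*g^2 + 1.508*g - 0.1014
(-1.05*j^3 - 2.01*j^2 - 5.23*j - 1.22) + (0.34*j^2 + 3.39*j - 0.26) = -1.05*j^3 - 1.67*j^2 - 1.84*j - 1.48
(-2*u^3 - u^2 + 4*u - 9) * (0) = 0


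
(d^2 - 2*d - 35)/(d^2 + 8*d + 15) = (d - 7)/(d + 3)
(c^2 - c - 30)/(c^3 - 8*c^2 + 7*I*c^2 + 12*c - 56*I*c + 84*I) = (c + 5)/(c^2 + c*(-2 + 7*I) - 14*I)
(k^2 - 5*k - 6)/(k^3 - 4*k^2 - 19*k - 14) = (k - 6)/(k^2 - 5*k - 14)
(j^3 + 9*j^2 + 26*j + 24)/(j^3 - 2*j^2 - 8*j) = (j^2 + 7*j + 12)/(j*(j - 4))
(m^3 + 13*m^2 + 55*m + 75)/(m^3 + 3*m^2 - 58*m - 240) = (m^2 + 8*m + 15)/(m^2 - 2*m - 48)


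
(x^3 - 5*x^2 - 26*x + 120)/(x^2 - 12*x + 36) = (x^2 + x - 20)/(x - 6)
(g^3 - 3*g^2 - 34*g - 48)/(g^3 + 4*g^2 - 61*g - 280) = (g^2 + 5*g + 6)/(g^2 + 12*g + 35)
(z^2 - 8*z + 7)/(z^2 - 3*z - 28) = (z - 1)/(z + 4)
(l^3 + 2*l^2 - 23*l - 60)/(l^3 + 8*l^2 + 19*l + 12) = (l - 5)/(l + 1)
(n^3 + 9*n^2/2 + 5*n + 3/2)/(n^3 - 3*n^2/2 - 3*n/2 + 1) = (2*n^2 + 7*n + 3)/(2*n^2 - 5*n + 2)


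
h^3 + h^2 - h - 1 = (h - 1)*(h + 1)^2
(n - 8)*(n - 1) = n^2 - 9*n + 8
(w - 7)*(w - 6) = w^2 - 13*w + 42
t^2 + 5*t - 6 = (t - 1)*(t + 6)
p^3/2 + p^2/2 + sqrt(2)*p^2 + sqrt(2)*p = p*(p/2 + sqrt(2))*(p + 1)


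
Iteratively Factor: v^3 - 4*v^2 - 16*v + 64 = (v + 4)*(v^2 - 8*v + 16) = (v - 4)*(v + 4)*(v - 4)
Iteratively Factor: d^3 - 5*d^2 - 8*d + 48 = (d - 4)*(d^2 - d - 12) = (d - 4)*(d + 3)*(d - 4)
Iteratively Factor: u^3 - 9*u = (u - 3)*(u^2 + 3*u) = (u - 3)*(u + 3)*(u)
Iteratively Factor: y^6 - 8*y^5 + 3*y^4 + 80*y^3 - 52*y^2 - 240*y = (y)*(y^5 - 8*y^4 + 3*y^3 + 80*y^2 - 52*y - 240) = y*(y + 2)*(y^4 - 10*y^3 + 23*y^2 + 34*y - 120) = y*(y - 5)*(y + 2)*(y^3 - 5*y^2 - 2*y + 24) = y*(y - 5)*(y - 4)*(y + 2)*(y^2 - y - 6) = y*(y - 5)*(y - 4)*(y + 2)^2*(y - 3)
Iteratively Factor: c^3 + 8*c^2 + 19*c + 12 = (c + 4)*(c^2 + 4*c + 3) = (c + 1)*(c + 4)*(c + 3)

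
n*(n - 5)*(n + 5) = n^3 - 25*n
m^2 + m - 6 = (m - 2)*(m + 3)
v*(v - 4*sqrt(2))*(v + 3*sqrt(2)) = v^3 - sqrt(2)*v^2 - 24*v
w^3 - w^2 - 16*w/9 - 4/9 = (w - 2)*(w + 1/3)*(w + 2/3)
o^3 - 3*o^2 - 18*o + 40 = (o - 5)*(o - 2)*(o + 4)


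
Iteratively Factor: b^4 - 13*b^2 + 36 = (b - 3)*(b^3 + 3*b^2 - 4*b - 12) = (b - 3)*(b + 2)*(b^2 + b - 6) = (b - 3)*(b + 2)*(b + 3)*(b - 2)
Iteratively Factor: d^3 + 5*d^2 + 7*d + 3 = (d + 3)*(d^2 + 2*d + 1) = (d + 1)*(d + 3)*(d + 1)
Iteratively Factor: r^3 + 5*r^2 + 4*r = (r)*(r^2 + 5*r + 4) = r*(r + 4)*(r + 1)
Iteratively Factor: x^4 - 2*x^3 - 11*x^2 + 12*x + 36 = (x + 2)*(x^3 - 4*x^2 - 3*x + 18) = (x + 2)^2*(x^2 - 6*x + 9) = (x - 3)*(x + 2)^2*(x - 3)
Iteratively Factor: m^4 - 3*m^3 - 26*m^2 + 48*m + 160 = (m - 5)*(m^3 + 2*m^2 - 16*m - 32) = (m - 5)*(m + 2)*(m^2 - 16) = (m - 5)*(m - 4)*(m + 2)*(m + 4)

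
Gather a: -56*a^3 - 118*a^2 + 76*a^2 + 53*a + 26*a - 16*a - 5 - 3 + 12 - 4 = -56*a^3 - 42*a^2 + 63*a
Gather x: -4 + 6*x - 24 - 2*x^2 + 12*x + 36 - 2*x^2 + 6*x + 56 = -4*x^2 + 24*x + 64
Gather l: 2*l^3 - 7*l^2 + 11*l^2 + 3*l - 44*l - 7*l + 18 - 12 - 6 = 2*l^3 + 4*l^2 - 48*l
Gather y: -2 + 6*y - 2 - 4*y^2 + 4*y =-4*y^2 + 10*y - 4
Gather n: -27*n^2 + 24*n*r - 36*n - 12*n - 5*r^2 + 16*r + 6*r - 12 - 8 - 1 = -27*n^2 + n*(24*r - 48) - 5*r^2 + 22*r - 21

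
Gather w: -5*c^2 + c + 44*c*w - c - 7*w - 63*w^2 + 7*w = -5*c^2 + 44*c*w - 63*w^2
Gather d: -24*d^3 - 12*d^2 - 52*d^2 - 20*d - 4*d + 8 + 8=-24*d^3 - 64*d^2 - 24*d + 16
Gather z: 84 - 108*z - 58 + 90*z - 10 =16 - 18*z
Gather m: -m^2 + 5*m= -m^2 + 5*m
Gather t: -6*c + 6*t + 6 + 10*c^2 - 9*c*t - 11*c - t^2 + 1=10*c^2 - 17*c - t^2 + t*(6 - 9*c) + 7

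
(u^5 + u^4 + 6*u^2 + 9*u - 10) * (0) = 0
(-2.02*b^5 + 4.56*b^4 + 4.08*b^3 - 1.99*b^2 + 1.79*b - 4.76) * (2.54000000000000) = -5.1308*b^5 + 11.5824*b^4 + 10.3632*b^3 - 5.0546*b^2 + 4.5466*b - 12.0904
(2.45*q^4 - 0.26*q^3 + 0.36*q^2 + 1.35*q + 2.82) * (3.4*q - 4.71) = 8.33*q^5 - 12.4235*q^4 + 2.4486*q^3 + 2.8944*q^2 + 3.2295*q - 13.2822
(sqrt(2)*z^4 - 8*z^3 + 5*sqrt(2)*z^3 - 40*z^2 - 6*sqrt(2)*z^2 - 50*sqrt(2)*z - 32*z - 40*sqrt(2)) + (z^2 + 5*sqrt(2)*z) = sqrt(2)*z^4 - 8*z^3 + 5*sqrt(2)*z^3 - 39*z^2 - 6*sqrt(2)*z^2 - 45*sqrt(2)*z - 32*z - 40*sqrt(2)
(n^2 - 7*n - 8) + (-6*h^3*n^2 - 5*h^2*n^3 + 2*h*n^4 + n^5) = -6*h^3*n^2 - 5*h^2*n^3 + 2*h*n^4 + n^5 + n^2 - 7*n - 8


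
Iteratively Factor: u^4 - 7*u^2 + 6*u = (u - 2)*(u^3 + 2*u^2 - 3*u) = (u - 2)*(u + 3)*(u^2 - u) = u*(u - 2)*(u + 3)*(u - 1)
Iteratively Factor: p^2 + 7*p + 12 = (p + 4)*(p + 3)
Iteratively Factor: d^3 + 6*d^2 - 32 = (d + 4)*(d^2 + 2*d - 8) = (d + 4)^2*(d - 2)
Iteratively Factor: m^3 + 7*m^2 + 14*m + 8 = (m + 1)*(m^2 + 6*m + 8) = (m + 1)*(m + 4)*(m + 2)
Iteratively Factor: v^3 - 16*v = (v)*(v^2 - 16) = v*(v - 4)*(v + 4)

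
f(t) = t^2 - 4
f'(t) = 2*t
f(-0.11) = -3.99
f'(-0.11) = -0.22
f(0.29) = -3.92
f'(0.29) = 0.58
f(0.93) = -3.14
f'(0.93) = 1.86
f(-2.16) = 0.67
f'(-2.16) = -4.32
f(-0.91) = -3.17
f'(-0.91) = -1.82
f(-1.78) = -0.83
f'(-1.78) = -3.56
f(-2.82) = 3.95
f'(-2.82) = -5.64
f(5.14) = 22.42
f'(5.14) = 10.28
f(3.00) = 5.00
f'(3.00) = 6.00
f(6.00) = 32.00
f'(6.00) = 12.00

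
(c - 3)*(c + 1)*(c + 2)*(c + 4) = c^4 + 4*c^3 - 7*c^2 - 34*c - 24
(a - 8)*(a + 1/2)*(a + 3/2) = a^3 - 6*a^2 - 61*a/4 - 6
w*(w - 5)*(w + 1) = w^3 - 4*w^2 - 5*w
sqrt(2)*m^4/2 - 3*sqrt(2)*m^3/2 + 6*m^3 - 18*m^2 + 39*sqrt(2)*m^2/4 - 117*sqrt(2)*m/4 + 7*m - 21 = (m/2 + sqrt(2))*(m - 3)*(m + 7*sqrt(2)/2)*(sqrt(2)*m + 1)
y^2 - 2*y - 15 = (y - 5)*(y + 3)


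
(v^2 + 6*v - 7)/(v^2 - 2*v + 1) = (v + 7)/(v - 1)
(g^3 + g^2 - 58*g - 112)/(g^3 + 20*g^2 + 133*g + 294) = (g^2 - 6*g - 16)/(g^2 + 13*g + 42)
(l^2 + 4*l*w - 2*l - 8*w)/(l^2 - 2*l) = (l + 4*w)/l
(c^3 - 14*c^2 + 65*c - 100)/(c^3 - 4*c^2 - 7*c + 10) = (c^2 - 9*c + 20)/(c^2 + c - 2)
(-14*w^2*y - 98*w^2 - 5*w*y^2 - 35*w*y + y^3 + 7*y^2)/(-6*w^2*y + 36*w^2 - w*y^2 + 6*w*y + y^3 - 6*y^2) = (-7*w*y - 49*w + y^2 + 7*y)/(-3*w*y + 18*w + y^2 - 6*y)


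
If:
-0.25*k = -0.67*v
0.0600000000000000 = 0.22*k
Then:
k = 0.27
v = 0.10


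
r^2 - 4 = (r - 2)*(r + 2)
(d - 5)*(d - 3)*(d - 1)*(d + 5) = d^4 - 4*d^3 - 22*d^2 + 100*d - 75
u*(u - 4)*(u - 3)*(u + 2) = u^4 - 5*u^3 - 2*u^2 + 24*u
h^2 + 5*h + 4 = (h + 1)*(h + 4)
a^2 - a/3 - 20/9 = (a - 5/3)*(a + 4/3)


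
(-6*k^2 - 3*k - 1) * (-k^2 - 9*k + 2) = 6*k^4 + 57*k^3 + 16*k^2 + 3*k - 2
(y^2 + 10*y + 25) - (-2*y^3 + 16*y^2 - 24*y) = 2*y^3 - 15*y^2 + 34*y + 25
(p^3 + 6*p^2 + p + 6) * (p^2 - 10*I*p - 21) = p^5 + 6*p^4 - 10*I*p^4 - 20*p^3 - 60*I*p^3 - 120*p^2 - 10*I*p^2 - 21*p - 60*I*p - 126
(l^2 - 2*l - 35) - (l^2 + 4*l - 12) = -6*l - 23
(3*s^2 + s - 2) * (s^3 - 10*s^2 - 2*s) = 3*s^5 - 29*s^4 - 18*s^3 + 18*s^2 + 4*s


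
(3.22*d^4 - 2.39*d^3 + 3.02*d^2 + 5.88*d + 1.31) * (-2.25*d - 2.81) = -7.245*d^5 - 3.6707*d^4 - 0.0790999999999995*d^3 - 21.7162*d^2 - 19.4703*d - 3.6811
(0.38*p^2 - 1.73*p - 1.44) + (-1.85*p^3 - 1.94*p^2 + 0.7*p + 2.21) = -1.85*p^3 - 1.56*p^2 - 1.03*p + 0.77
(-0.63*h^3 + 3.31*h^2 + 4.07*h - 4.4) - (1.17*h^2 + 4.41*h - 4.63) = -0.63*h^3 + 2.14*h^2 - 0.34*h + 0.23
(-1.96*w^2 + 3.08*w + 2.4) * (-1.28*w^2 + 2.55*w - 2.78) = 2.5088*w^4 - 8.9404*w^3 + 10.2308*w^2 - 2.4424*w - 6.672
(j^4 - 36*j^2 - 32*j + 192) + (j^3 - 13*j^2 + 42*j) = j^4 + j^3 - 49*j^2 + 10*j + 192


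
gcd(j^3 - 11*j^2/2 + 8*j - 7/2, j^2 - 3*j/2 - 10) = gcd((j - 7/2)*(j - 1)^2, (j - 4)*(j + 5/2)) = 1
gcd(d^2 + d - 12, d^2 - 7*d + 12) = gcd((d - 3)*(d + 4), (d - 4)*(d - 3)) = d - 3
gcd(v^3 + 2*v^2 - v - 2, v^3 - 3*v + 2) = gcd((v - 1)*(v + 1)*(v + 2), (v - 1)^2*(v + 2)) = v^2 + v - 2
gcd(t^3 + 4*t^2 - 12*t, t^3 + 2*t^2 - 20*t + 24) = t^2 + 4*t - 12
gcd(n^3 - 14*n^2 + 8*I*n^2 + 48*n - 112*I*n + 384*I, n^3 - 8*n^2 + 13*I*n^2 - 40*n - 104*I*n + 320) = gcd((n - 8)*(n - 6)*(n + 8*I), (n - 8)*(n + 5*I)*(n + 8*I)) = n^2 + n*(-8 + 8*I) - 64*I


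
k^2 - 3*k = k*(k - 3)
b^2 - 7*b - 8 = (b - 8)*(b + 1)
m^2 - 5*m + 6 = (m - 3)*(m - 2)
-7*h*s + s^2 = s*(-7*h + s)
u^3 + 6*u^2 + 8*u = u*(u + 2)*(u + 4)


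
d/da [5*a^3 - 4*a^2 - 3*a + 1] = 15*a^2 - 8*a - 3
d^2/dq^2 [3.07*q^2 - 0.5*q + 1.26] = 6.14000000000000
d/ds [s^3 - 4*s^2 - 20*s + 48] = 3*s^2 - 8*s - 20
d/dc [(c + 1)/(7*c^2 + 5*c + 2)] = (7*c^2 + 5*c - (c + 1)*(14*c + 5) + 2)/(7*c^2 + 5*c + 2)^2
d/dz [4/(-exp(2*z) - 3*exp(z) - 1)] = (8*exp(z) + 12)*exp(z)/(exp(2*z) + 3*exp(z) + 1)^2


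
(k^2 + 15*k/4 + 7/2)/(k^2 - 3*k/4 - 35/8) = 2*(k + 2)/(2*k - 5)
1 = 1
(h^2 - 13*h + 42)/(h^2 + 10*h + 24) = (h^2 - 13*h + 42)/(h^2 + 10*h + 24)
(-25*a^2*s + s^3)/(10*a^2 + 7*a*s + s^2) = s*(-5*a + s)/(2*a + s)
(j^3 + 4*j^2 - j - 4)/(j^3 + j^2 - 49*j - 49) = (j^2 + 3*j - 4)/(j^2 - 49)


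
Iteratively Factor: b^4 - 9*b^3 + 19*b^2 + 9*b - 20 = (b - 1)*(b^3 - 8*b^2 + 11*b + 20) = (b - 4)*(b - 1)*(b^2 - 4*b - 5) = (b - 4)*(b - 1)*(b + 1)*(b - 5)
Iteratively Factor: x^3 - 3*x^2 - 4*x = (x - 4)*(x^2 + x) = x*(x - 4)*(x + 1)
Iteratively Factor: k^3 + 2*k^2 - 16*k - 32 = (k + 2)*(k^2 - 16) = (k - 4)*(k + 2)*(k + 4)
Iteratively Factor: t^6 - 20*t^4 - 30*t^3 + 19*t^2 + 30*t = (t)*(t^5 - 20*t^3 - 30*t^2 + 19*t + 30) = t*(t + 2)*(t^4 - 2*t^3 - 16*t^2 + 2*t + 15) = t*(t + 2)*(t + 3)*(t^3 - 5*t^2 - t + 5) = t*(t + 1)*(t + 2)*(t + 3)*(t^2 - 6*t + 5) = t*(t - 5)*(t + 1)*(t + 2)*(t + 3)*(t - 1)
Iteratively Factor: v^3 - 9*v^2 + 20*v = (v - 5)*(v^2 - 4*v) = (v - 5)*(v - 4)*(v)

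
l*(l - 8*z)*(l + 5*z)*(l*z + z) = l^4*z - 3*l^3*z^2 + l^3*z - 40*l^2*z^3 - 3*l^2*z^2 - 40*l*z^3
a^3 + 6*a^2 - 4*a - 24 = (a - 2)*(a + 2)*(a + 6)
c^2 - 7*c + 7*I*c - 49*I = (c - 7)*(c + 7*I)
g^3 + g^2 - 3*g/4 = g*(g - 1/2)*(g + 3/2)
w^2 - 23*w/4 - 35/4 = (w - 7)*(w + 5/4)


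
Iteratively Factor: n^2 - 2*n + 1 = (n - 1)*(n - 1)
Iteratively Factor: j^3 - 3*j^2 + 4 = (j - 2)*(j^2 - j - 2) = (j - 2)*(j + 1)*(j - 2)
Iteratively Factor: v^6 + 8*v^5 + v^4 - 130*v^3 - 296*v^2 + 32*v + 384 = (v - 4)*(v^5 + 12*v^4 + 49*v^3 + 66*v^2 - 32*v - 96) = (v - 4)*(v + 3)*(v^4 + 9*v^3 + 22*v^2 - 32) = (v - 4)*(v + 3)*(v + 4)*(v^3 + 5*v^2 + 2*v - 8) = (v - 4)*(v - 1)*(v + 3)*(v + 4)*(v^2 + 6*v + 8) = (v - 4)*(v - 1)*(v + 2)*(v + 3)*(v + 4)*(v + 4)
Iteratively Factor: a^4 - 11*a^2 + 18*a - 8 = (a - 1)*(a^3 + a^2 - 10*a + 8) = (a - 2)*(a - 1)*(a^2 + 3*a - 4) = (a - 2)*(a - 1)^2*(a + 4)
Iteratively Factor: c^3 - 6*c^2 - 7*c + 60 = (c + 3)*(c^2 - 9*c + 20) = (c - 5)*(c + 3)*(c - 4)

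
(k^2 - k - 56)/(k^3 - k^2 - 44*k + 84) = (k - 8)/(k^2 - 8*k + 12)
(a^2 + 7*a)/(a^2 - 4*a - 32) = a*(a + 7)/(a^2 - 4*a - 32)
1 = 1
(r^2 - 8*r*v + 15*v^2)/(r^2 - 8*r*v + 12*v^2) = (r^2 - 8*r*v + 15*v^2)/(r^2 - 8*r*v + 12*v^2)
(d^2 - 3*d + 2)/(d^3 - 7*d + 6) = 1/(d + 3)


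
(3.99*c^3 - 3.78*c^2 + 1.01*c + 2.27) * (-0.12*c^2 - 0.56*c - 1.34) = -0.4788*c^5 - 1.7808*c^4 - 3.351*c^3 + 4.2272*c^2 - 2.6246*c - 3.0418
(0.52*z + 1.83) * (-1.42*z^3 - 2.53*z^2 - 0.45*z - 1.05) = -0.7384*z^4 - 3.9142*z^3 - 4.8639*z^2 - 1.3695*z - 1.9215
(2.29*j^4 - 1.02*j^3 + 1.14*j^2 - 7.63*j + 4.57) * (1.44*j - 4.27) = 3.2976*j^5 - 11.2471*j^4 + 5.997*j^3 - 15.855*j^2 + 39.1609*j - 19.5139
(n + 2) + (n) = 2*n + 2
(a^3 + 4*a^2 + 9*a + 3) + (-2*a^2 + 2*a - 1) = a^3 + 2*a^2 + 11*a + 2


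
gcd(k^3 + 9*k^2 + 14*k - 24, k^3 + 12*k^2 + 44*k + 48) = k^2 + 10*k + 24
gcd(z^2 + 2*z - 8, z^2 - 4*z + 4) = z - 2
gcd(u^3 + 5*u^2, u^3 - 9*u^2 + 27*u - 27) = 1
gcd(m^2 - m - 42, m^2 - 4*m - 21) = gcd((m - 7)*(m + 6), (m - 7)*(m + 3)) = m - 7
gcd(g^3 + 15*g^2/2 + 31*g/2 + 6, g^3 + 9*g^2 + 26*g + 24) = g^2 + 7*g + 12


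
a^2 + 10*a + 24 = (a + 4)*(a + 6)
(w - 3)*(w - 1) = w^2 - 4*w + 3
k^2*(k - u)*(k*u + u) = k^4*u - k^3*u^2 + k^3*u - k^2*u^2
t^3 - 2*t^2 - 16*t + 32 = (t - 4)*(t - 2)*(t + 4)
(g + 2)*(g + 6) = g^2 + 8*g + 12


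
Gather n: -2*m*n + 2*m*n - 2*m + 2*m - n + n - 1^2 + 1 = 0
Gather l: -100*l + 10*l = -90*l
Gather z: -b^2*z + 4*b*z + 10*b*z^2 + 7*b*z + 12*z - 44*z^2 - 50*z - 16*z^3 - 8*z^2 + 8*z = -16*z^3 + z^2*(10*b - 52) + z*(-b^2 + 11*b - 30)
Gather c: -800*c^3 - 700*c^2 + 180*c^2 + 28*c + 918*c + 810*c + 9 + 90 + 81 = -800*c^3 - 520*c^2 + 1756*c + 180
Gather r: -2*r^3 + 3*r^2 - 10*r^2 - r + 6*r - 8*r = -2*r^3 - 7*r^2 - 3*r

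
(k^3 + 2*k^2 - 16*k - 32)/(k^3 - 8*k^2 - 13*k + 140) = (k^2 - 2*k - 8)/(k^2 - 12*k + 35)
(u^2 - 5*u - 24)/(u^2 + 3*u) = (u - 8)/u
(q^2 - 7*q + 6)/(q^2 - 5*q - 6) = (q - 1)/(q + 1)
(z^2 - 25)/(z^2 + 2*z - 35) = (z + 5)/(z + 7)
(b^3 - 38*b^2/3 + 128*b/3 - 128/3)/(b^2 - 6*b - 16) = (3*b^2 - 14*b + 16)/(3*(b + 2))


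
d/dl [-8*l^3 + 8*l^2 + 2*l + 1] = -24*l^2 + 16*l + 2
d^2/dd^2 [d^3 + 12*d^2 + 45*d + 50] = 6*d + 24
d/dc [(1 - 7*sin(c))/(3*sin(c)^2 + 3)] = -(2*sin(c) + 7*cos(c)^2)*cos(c)/(3*(sin(c)^2 + 1)^2)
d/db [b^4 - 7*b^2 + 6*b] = 4*b^3 - 14*b + 6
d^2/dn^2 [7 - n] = 0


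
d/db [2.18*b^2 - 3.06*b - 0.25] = 4.36*b - 3.06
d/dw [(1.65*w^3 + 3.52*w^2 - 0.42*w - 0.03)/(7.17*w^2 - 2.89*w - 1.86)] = (11.8305*w^4 - 9.53699999999999*w^3 - 16.3684*w^2 - 12.6642*w + 0.6945)/(51.4089*w^4 - 41.4426*w^3 - 18.3203*w^2 + 10.7508*w + 3.4596)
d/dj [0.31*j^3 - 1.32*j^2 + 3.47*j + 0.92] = 0.93*j^2 - 2.64*j + 3.47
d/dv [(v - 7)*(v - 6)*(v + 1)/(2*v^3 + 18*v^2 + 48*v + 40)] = (21*v^3 - 52*v^2 - 511*v - 214)/(2*(v^5 + 16*v^4 + 97*v^3 + 278*v^2 + 380*v + 200))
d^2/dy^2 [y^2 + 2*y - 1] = 2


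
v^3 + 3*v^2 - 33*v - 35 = (v - 5)*(v + 1)*(v + 7)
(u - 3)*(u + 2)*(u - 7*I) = u^3 - u^2 - 7*I*u^2 - 6*u + 7*I*u + 42*I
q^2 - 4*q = q*(q - 4)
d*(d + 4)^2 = d^3 + 8*d^2 + 16*d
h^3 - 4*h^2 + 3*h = h*(h - 3)*(h - 1)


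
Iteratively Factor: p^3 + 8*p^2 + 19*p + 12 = (p + 3)*(p^2 + 5*p + 4) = (p + 3)*(p + 4)*(p + 1)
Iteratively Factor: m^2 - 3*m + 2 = (m - 2)*(m - 1)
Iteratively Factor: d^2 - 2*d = (d - 2)*(d)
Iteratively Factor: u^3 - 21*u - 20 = (u - 5)*(u^2 + 5*u + 4) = (u - 5)*(u + 1)*(u + 4)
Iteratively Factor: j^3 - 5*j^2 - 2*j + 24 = (j - 3)*(j^2 - 2*j - 8) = (j - 4)*(j - 3)*(j + 2)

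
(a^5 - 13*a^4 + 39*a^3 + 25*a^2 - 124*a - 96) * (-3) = -3*a^5 + 39*a^4 - 117*a^3 - 75*a^2 + 372*a + 288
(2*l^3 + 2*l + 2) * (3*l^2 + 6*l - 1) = 6*l^5 + 12*l^4 + 4*l^3 + 18*l^2 + 10*l - 2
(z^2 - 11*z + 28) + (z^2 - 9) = 2*z^2 - 11*z + 19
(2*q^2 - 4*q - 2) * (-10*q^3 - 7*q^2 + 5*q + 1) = -20*q^5 + 26*q^4 + 58*q^3 - 4*q^2 - 14*q - 2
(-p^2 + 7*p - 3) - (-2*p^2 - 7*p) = p^2 + 14*p - 3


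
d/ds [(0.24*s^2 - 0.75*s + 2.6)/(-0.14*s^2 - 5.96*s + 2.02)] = (-1.5354*s^2 + 1.6976*s + 13.981)/(0.0196*s^4 + 1.6688*s^3 + 34.956*s^2 - 24.0784*s + 4.0804)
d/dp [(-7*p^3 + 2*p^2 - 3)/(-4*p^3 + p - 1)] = (p*(21*p - 4)*(4*p^3 - p + 1) - (12*p^2 - 1)*(7*p^3 - 2*p^2 + 3))/(4*p^3 - p + 1)^2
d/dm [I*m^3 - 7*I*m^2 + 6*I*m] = I*(3*m^2 - 14*m + 6)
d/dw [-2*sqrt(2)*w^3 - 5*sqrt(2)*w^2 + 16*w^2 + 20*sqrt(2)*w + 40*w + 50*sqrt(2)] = -6*sqrt(2)*w^2 - 10*sqrt(2)*w + 32*w + 20*sqrt(2) + 40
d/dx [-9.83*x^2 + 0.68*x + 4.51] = 0.68 - 19.66*x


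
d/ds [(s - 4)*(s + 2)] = 2*s - 2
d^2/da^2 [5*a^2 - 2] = 10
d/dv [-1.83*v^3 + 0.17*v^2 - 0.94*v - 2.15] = -5.49*v^2 + 0.34*v - 0.94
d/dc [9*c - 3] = 9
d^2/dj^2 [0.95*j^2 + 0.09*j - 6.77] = 1.90000000000000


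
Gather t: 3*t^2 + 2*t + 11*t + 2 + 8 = 3*t^2 + 13*t + 10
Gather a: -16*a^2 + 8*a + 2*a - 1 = -16*a^2 + 10*a - 1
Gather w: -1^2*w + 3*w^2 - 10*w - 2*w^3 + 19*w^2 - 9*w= -2*w^3 + 22*w^2 - 20*w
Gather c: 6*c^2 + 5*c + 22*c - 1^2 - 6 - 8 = 6*c^2 + 27*c - 15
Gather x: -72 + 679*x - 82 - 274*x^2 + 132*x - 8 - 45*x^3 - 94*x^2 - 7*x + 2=-45*x^3 - 368*x^2 + 804*x - 160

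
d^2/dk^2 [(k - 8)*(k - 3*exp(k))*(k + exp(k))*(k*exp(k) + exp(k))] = (k^4 - 8*k^3*exp(k) + k^3 - 27*k^2*exp(2*k) + 32*k^2*exp(k) - 38*k^2 + 153*k*exp(2*k) + 164*k*exp(k) - 74*k + 336*exp(2*k) + 92*exp(k) - 16)*exp(k)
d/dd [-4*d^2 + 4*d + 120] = 4 - 8*d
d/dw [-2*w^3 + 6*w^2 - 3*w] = -6*w^2 + 12*w - 3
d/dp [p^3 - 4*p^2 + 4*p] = 3*p^2 - 8*p + 4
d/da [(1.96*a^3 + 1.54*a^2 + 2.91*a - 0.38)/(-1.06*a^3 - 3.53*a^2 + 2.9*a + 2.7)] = (-5.2864*a^4 + 17.5372*a^3 + 29.4059*a^2 + 5.6332*a + 8.959)/(1.1236*a^6 + 7.4836*a^5 + 6.3129*a^4 - 26.198*a^3 - 10.652*a^2 + 15.66*a + 7.29)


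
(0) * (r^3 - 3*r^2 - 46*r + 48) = 0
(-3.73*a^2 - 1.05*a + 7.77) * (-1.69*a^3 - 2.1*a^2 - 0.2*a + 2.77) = 6.3037*a^5 + 9.6075*a^4 - 10.1803*a^3 - 26.4391*a^2 - 4.4625*a + 21.5229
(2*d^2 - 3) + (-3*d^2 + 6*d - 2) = -d^2 + 6*d - 5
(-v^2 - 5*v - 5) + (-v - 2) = -v^2 - 6*v - 7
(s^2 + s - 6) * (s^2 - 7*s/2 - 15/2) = s^4 - 5*s^3/2 - 17*s^2 + 27*s/2 + 45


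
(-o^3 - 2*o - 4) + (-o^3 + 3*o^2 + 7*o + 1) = -2*o^3 + 3*o^2 + 5*o - 3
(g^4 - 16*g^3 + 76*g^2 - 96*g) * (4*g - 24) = 4*g^5 - 88*g^4 + 688*g^3 - 2208*g^2 + 2304*g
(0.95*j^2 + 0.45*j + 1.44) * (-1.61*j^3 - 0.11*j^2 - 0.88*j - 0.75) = -1.5295*j^5 - 0.829*j^4 - 3.2039*j^3 - 1.2669*j^2 - 1.6047*j - 1.08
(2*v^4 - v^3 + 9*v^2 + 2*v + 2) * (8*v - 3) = 16*v^5 - 14*v^4 + 75*v^3 - 11*v^2 + 10*v - 6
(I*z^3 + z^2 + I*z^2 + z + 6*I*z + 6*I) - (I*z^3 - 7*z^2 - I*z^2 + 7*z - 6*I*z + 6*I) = 8*z^2 + 2*I*z^2 - 6*z + 12*I*z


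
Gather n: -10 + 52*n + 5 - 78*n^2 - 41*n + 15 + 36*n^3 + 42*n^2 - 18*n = 36*n^3 - 36*n^2 - 7*n + 10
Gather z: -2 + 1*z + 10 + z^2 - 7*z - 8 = z^2 - 6*z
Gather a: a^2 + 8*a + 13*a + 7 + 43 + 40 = a^2 + 21*a + 90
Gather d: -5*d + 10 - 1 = 9 - 5*d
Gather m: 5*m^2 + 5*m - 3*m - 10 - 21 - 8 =5*m^2 + 2*m - 39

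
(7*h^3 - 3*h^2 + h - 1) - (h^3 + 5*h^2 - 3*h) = 6*h^3 - 8*h^2 + 4*h - 1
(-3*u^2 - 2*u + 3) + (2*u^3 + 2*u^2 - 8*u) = 2*u^3 - u^2 - 10*u + 3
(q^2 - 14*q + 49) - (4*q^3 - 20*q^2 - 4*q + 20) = -4*q^3 + 21*q^2 - 10*q + 29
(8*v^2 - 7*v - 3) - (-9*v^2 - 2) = 17*v^2 - 7*v - 1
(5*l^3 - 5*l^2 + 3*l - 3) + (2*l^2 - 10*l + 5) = 5*l^3 - 3*l^2 - 7*l + 2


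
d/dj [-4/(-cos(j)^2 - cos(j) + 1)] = 4*(2*cos(j) + 1)*sin(j)/(-sin(j)^2 + cos(j))^2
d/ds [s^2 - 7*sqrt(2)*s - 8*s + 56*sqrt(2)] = 2*s - 7*sqrt(2) - 8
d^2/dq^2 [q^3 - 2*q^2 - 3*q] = 6*q - 4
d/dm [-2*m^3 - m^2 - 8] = 2*m*(-3*m - 1)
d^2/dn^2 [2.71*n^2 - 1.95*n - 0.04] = 5.42000000000000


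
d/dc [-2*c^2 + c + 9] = 1 - 4*c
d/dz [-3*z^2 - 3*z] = -6*z - 3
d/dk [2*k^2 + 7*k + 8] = 4*k + 7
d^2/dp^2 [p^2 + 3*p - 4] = 2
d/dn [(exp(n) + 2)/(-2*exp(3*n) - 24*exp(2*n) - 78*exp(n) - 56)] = (exp(3*n) + 9*exp(2*n) + 24*exp(n) + 25)*exp(n)/(exp(6*n) + 24*exp(5*n) + 222*exp(4*n) + 992*exp(3*n) + 2193*exp(2*n) + 2184*exp(n) + 784)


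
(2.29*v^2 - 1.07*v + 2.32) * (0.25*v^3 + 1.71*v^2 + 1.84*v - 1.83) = 0.5725*v^5 + 3.6484*v^4 + 2.9639*v^3 - 2.1923*v^2 + 6.2269*v - 4.2456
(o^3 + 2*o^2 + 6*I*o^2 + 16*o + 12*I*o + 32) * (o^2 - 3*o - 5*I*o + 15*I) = o^5 - o^4 + I*o^4 + 40*o^3 - I*o^3 - 46*o^2 - 86*I*o^2 - 276*o + 80*I*o + 480*I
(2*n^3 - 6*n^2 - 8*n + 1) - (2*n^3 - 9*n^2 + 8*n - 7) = 3*n^2 - 16*n + 8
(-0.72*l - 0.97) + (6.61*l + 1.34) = 5.89*l + 0.37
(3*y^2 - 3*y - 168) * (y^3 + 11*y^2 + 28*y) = 3*y^5 + 30*y^4 - 117*y^3 - 1932*y^2 - 4704*y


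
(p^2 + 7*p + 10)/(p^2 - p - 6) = (p + 5)/(p - 3)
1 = 1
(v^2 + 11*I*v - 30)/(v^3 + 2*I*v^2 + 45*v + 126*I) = (v + 5*I)/(v^2 - 4*I*v + 21)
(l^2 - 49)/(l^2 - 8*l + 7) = (l + 7)/(l - 1)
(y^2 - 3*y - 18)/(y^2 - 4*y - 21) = (y - 6)/(y - 7)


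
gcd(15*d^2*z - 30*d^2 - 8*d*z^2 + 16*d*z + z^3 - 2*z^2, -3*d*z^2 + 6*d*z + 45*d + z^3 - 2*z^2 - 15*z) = -3*d + z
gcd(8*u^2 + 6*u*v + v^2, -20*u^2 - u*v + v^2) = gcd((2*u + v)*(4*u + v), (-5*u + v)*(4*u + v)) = 4*u + v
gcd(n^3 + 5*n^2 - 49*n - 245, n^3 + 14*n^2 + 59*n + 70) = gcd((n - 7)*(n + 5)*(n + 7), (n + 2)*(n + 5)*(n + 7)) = n^2 + 12*n + 35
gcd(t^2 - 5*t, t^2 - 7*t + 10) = t - 5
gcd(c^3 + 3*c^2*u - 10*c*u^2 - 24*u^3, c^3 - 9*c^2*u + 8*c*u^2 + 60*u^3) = c + 2*u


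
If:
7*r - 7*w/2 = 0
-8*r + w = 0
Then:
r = 0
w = 0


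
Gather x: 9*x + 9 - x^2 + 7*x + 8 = -x^2 + 16*x + 17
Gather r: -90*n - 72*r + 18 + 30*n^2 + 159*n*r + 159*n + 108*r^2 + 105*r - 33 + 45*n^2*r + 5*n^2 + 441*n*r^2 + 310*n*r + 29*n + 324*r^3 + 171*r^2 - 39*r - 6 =35*n^2 + 98*n + 324*r^3 + r^2*(441*n + 279) + r*(45*n^2 + 469*n - 6) - 21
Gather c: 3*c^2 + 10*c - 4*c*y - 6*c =3*c^2 + c*(4 - 4*y)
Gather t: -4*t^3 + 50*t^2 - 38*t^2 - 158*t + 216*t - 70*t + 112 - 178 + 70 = -4*t^3 + 12*t^2 - 12*t + 4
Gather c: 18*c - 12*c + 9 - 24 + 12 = 6*c - 3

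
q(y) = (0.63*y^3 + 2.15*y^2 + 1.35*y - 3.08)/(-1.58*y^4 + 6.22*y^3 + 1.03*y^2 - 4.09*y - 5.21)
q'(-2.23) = 0.03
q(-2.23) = 0.02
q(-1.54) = 0.08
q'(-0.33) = -0.56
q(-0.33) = 0.83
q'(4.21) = 7.57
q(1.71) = 1.03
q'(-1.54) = 0.21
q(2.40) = 0.87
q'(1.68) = -1.24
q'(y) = (1.89*y^2 + 4.3*y + 1.35)/(-1.58*y^4 + 6.22*y^3 + 1.03*y^2 - 4.09*y - 5.21) + (0.63*y^3 + 2.15*y^2 + 1.35*y - 3.08)*(6.32*y^3 - 18.66*y^2 - 2.06*y + 4.09)/(-1.58*y^4 + 6.22*y^3 + 1.03*y^2 - 4.09*y - 5.21)^2 = (0.9954*y^6 + 6.794*y^5 - 6.3251*y^4 - 41.413*y^3 + 37.4419*y^2 - 16.0582*y - 19.6307)/(2.4964*y^8 - 19.6552*y^7 + 35.4336*y^6 + 25.7376*y^5 - 33.3551*y^4 - 73.2378*y^3 + 5.9955*y^2 + 42.6178*y + 27.1441)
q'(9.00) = 0.03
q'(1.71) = -1.06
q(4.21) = -2.41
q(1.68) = 1.07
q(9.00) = -0.11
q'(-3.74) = -0.00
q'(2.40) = 0.18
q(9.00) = -0.11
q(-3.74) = 0.02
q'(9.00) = 0.03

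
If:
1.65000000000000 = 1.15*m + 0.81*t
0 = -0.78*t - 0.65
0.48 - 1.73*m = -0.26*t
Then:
No Solution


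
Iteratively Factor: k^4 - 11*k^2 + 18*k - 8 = (k - 1)*(k^3 + k^2 - 10*k + 8) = (k - 2)*(k - 1)*(k^2 + 3*k - 4) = (k - 2)*(k - 1)^2*(k + 4)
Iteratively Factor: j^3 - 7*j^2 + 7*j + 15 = (j - 3)*(j^2 - 4*j - 5) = (j - 5)*(j - 3)*(j + 1)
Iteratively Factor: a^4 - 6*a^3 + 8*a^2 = (a - 4)*(a^3 - 2*a^2) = a*(a - 4)*(a^2 - 2*a) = a*(a - 4)*(a - 2)*(a)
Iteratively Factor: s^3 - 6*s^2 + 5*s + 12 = (s - 3)*(s^2 - 3*s - 4) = (s - 4)*(s - 3)*(s + 1)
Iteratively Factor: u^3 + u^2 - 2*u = (u - 1)*(u^2 + 2*u) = u*(u - 1)*(u + 2)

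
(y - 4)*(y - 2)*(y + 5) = y^3 - y^2 - 22*y + 40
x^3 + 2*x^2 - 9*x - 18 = (x - 3)*(x + 2)*(x + 3)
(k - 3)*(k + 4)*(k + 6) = k^3 + 7*k^2 - 6*k - 72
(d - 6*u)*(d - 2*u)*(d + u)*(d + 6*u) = d^4 - d^3*u - 38*d^2*u^2 + 36*d*u^3 + 72*u^4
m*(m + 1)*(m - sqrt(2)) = m^3 - sqrt(2)*m^2 + m^2 - sqrt(2)*m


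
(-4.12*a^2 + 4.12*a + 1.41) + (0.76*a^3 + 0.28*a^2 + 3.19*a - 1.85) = 0.76*a^3 - 3.84*a^2 + 7.31*a - 0.44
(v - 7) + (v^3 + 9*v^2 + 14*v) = v^3 + 9*v^2 + 15*v - 7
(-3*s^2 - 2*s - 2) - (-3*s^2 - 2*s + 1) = -3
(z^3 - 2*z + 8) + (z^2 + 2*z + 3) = z^3 + z^2 + 11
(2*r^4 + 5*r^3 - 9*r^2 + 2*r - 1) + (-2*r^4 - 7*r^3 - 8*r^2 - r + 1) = -2*r^3 - 17*r^2 + r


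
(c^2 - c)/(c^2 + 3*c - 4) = c/(c + 4)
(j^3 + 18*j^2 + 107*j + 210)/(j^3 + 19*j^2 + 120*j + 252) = (j + 5)/(j + 6)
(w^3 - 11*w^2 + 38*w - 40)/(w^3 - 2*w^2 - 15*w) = (w^2 - 6*w + 8)/(w*(w + 3))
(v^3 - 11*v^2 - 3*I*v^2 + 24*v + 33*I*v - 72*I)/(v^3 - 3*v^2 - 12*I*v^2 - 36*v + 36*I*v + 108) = (v^2 - v*(8 + 3*I) + 24*I)/(v^2 - 12*I*v - 36)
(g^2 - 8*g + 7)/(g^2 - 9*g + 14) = (g - 1)/(g - 2)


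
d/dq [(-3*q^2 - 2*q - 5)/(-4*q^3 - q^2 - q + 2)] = (2*(3*q + 1)*(4*q^3 + q^2 + q - 2) - (3*q^2 + 2*q + 5)*(12*q^2 + 2*q + 1))/(4*q^3 + q^2 + q - 2)^2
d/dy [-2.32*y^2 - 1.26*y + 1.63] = -4.64*y - 1.26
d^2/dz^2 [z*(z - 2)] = 2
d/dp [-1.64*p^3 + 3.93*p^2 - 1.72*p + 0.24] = -4.92*p^2 + 7.86*p - 1.72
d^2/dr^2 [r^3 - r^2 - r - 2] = 6*r - 2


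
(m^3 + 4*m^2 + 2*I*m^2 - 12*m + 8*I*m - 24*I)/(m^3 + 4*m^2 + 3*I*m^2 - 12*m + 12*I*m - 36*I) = (m + 2*I)/(m + 3*I)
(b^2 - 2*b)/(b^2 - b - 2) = b/(b + 1)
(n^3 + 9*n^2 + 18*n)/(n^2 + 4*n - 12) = n*(n + 3)/(n - 2)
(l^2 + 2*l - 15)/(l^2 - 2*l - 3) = (l + 5)/(l + 1)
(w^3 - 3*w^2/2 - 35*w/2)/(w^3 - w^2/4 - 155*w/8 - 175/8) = 4*w/(4*w + 5)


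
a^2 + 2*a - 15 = (a - 3)*(a + 5)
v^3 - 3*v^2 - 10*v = v*(v - 5)*(v + 2)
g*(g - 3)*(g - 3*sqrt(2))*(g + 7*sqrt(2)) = g^4 - 3*g^3 + 4*sqrt(2)*g^3 - 42*g^2 - 12*sqrt(2)*g^2 + 126*g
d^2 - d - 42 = (d - 7)*(d + 6)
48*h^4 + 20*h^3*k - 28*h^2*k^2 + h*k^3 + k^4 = (-4*h + k)*(-2*h + k)*(h + k)*(6*h + k)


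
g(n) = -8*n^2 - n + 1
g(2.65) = -57.83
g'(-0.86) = 12.76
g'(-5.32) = 84.12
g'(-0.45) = 6.20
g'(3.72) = -60.52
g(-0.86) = -4.06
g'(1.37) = -22.92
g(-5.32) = -220.10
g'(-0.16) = 1.56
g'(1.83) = -30.28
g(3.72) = -113.43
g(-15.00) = -1784.00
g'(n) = -16*n - 1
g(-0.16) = 0.96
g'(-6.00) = 95.00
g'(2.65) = -43.40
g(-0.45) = -0.17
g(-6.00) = -281.00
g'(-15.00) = 239.00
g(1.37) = -15.39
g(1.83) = -27.62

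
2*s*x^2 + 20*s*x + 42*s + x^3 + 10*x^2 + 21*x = (2*s + x)*(x + 3)*(x + 7)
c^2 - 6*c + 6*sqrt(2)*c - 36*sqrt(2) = (c - 6)*(c + 6*sqrt(2))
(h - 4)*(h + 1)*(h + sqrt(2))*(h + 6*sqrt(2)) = h^4 - 3*h^3 + 7*sqrt(2)*h^3 - 21*sqrt(2)*h^2 + 8*h^2 - 28*sqrt(2)*h - 36*h - 48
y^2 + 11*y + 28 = (y + 4)*(y + 7)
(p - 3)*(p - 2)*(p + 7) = p^3 + 2*p^2 - 29*p + 42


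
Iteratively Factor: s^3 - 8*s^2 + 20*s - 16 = (s - 2)*(s^2 - 6*s + 8) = (s - 2)^2*(s - 4)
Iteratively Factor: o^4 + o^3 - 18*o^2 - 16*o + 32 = (o - 1)*(o^3 + 2*o^2 - 16*o - 32) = (o - 4)*(o - 1)*(o^2 + 6*o + 8) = (o - 4)*(o - 1)*(o + 4)*(o + 2)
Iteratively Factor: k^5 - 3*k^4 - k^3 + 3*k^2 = (k - 3)*(k^4 - k^2) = (k - 3)*(k - 1)*(k^3 + k^2) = (k - 3)*(k - 1)*(k + 1)*(k^2) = k*(k - 3)*(k - 1)*(k + 1)*(k)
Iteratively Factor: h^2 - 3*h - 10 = (h - 5)*(h + 2)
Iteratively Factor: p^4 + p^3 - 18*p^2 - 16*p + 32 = (p + 4)*(p^3 - 3*p^2 - 6*p + 8) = (p - 1)*(p + 4)*(p^2 - 2*p - 8) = (p - 4)*(p - 1)*(p + 4)*(p + 2)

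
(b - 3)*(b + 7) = b^2 + 4*b - 21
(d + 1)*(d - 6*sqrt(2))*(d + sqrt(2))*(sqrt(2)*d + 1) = sqrt(2)*d^4 - 9*d^3 + sqrt(2)*d^3 - 17*sqrt(2)*d^2 - 9*d^2 - 17*sqrt(2)*d - 12*d - 12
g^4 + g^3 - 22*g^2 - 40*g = g*(g - 5)*(g + 2)*(g + 4)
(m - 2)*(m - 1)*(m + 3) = m^3 - 7*m + 6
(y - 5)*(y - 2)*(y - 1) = y^3 - 8*y^2 + 17*y - 10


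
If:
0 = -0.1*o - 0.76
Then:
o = -7.60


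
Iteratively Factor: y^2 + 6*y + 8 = (y + 2)*(y + 4)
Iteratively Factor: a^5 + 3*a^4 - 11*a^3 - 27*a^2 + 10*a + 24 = (a + 2)*(a^4 + a^3 - 13*a^2 - a + 12) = (a + 2)*(a + 4)*(a^3 - 3*a^2 - a + 3) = (a - 3)*(a + 2)*(a + 4)*(a^2 - 1) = (a - 3)*(a - 1)*(a + 2)*(a + 4)*(a + 1)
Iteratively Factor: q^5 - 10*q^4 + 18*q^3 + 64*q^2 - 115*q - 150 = (q - 5)*(q^4 - 5*q^3 - 7*q^2 + 29*q + 30) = (q - 5)*(q + 2)*(q^3 - 7*q^2 + 7*q + 15) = (q - 5)*(q + 1)*(q + 2)*(q^2 - 8*q + 15) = (q - 5)^2*(q + 1)*(q + 2)*(q - 3)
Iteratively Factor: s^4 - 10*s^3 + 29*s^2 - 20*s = (s - 4)*(s^3 - 6*s^2 + 5*s) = (s - 4)*(s - 1)*(s^2 - 5*s) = (s - 5)*(s - 4)*(s - 1)*(s)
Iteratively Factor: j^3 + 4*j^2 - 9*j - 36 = (j - 3)*(j^2 + 7*j + 12) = (j - 3)*(j + 3)*(j + 4)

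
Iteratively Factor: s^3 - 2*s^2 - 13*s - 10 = (s + 1)*(s^2 - 3*s - 10) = (s - 5)*(s + 1)*(s + 2)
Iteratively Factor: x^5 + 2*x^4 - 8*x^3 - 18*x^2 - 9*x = (x + 3)*(x^4 - x^3 - 5*x^2 - 3*x) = (x - 3)*(x + 3)*(x^3 + 2*x^2 + x) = x*(x - 3)*(x + 3)*(x^2 + 2*x + 1) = x*(x - 3)*(x + 1)*(x + 3)*(x + 1)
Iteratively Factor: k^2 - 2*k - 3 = (k + 1)*(k - 3)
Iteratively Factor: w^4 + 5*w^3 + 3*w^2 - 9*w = (w)*(w^3 + 5*w^2 + 3*w - 9) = w*(w + 3)*(w^2 + 2*w - 3) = w*(w - 1)*(w + 3)*(w + 3)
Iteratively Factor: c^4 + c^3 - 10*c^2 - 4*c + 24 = (c - 2)*(c^3 + 3*c^2 - 4*c - 12) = (c - 2)*(c + 3)*(c^2 - 4) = (c - 2)^2*(c + 3)*(c + 2)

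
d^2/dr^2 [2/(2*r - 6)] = 2/(r - 3)^3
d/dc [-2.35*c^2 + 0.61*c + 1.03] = 0.61 - 4.7*c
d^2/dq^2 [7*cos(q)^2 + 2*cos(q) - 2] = -2*cos(q) - 14*cos(2*q)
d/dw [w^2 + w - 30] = 2*w + 1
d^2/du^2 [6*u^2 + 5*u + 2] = 12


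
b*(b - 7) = b^2 - 7*b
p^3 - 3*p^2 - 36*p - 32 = (p - 8)*(p + 1)*(p + 4)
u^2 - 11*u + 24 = (u - 8)*(u - 3)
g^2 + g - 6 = (g - 2)*(g + 3)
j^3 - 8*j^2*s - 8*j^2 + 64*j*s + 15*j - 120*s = (j - 5)*(j - 3)*(j - 8*s)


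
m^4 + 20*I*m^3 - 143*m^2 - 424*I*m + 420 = (m + 2*I)*(m + 5*I)*(m + 6*I)*(m + 7*I)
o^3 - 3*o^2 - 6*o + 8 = (o - 4)*(o - 1)*(o + 2)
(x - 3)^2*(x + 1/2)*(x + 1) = x^4 - 9*x^3/2 + x^2/2 + 21*x/2 + 9/2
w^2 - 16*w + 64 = (w - 8)^2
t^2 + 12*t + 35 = (t + 5)*(t + 7)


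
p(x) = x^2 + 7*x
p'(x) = 2*x + 7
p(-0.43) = -2.83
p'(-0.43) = 6.14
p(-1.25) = -7.19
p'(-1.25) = 4.50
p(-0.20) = -1.36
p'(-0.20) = 6.60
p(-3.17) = -12.14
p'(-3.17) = 0.66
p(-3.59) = -12.24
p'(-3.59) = -0.18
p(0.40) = 2.96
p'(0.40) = 7.80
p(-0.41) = -2.70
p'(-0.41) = 6.18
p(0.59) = 4.48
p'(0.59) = 8.18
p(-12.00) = 60.00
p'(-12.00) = -17.00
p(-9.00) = 18.00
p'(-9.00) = -11.00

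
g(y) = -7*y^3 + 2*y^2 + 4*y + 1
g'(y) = -21*y^2 + 4*y + 4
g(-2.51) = 114.25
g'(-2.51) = -138.34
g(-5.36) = 1114.95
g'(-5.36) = -620.76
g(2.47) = -82.40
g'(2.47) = -114.24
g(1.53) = -13.27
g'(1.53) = -39.04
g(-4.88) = 842.61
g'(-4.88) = -515.62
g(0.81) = 1.83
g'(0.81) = -6.54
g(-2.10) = 66.25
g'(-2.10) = -97.01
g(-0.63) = 1.02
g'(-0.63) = -6.85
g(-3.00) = 196.00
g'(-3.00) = -197.00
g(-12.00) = 12337.00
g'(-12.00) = -3068.00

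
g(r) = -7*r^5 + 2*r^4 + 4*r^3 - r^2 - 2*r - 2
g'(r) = -35*r^4 + 8*r^3 + 12*r^2 - 2*r - 2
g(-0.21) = -1.65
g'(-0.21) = -1.19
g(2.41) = -458.26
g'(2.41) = -1005.83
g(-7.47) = 167334.78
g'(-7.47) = -111633.03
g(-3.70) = 5018.01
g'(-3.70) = -6795.11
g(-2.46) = 641.19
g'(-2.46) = -1325.32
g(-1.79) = 124.60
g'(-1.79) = -365.17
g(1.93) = -140.53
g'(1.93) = -389.27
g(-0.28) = -1.58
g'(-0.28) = -0.89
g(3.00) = -1448.00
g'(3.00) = -2519.00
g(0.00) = -2.00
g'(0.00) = -2.00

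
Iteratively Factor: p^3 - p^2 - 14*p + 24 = (p - 2)*(p^2 + p - 12) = (p - 2)*(p + 4)*(p - 3)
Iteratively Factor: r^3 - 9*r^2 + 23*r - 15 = (r - 3)*(r^2 - 6*r + 5) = (r - 5)*(r - 3)*(r - 1)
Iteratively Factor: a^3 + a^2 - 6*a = (a)*(a^2 + a - 6) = a*(a + 3)*(a - 2)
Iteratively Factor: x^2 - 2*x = (x)*(x - 2)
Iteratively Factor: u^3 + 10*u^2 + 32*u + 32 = (u + 2)*(u^2 + 8*u + 16) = (u + 2)*(u + 4)*(u + 4)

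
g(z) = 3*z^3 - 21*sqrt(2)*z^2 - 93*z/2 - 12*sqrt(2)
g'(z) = 9*z^2 - 42*sqrt(2)*z - 93/2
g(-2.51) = -134.80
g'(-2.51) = 159.29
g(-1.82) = -48.80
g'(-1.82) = 91.41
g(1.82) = -181.89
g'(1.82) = -124.79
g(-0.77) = -0.14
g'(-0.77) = 4.57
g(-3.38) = -314.93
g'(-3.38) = 257.08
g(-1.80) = -46.99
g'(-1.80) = 89.57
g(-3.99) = -494.80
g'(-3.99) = 333.77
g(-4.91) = -859.74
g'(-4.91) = 462.11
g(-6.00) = -1455.12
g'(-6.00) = 633.88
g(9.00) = -654.05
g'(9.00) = 147.93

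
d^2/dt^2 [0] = 0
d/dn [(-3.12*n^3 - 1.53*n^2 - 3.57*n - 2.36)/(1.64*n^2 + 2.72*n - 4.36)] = (-5.1168*n^4 - 16.9728*n^3 + 42.5028*n^2 + 21.0824*n + 21.9844)/(2.6896*n^4 + 8.9216*n^3 - 6.9024*n^2 - 23.7184*n + 19.0096)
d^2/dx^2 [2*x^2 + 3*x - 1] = 4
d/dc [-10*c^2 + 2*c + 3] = 2 - 20*c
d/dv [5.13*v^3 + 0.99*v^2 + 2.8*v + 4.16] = 15.39*v^2 + 1.98*v + 2.8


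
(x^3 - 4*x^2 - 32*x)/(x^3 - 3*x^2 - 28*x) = (x - 8)/(x - 7)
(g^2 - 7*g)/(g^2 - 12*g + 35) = g/(g - 5)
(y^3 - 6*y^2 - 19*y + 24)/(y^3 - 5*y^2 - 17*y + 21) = (y - 8)/(y - 7)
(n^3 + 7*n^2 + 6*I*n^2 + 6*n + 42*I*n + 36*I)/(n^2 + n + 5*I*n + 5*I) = (n^2 + 6*n*(1 + I) + 36*I)/(n + 5*I)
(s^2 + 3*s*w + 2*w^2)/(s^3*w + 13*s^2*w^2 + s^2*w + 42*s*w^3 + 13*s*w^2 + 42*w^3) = (s^2 + 3*s*w + 2*w^2)/(w*(s^3 + 13*s^2*w + s^2 + 42*s*w^2 + 13*s*w + 42*w^2))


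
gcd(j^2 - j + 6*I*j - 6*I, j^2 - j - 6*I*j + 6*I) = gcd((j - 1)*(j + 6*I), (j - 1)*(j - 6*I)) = j - 1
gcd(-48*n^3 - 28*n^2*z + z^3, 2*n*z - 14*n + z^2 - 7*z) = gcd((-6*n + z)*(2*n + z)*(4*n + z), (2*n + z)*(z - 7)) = 2*n + z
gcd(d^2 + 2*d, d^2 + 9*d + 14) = d + 2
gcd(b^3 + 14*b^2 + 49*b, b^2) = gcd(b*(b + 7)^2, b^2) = b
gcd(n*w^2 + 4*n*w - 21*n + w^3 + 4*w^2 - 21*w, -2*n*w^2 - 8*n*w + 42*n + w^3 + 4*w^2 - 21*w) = w^2 + 4*w - 21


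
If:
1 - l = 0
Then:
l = 1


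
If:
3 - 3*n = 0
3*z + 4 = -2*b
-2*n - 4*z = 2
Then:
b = -1/2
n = 1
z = -1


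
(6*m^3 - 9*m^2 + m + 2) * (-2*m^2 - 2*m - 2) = -12*m^5 + 6*m^4 + 4*m^3 + 12*m^2 - 6*m - 4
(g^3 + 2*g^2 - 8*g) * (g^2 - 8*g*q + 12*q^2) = g^5 - 8*g^4*q + 2*g^4 + 12*g^3*q^2 - 16*g^3*q - 8*g^3 + 24*g^2*q^2 + 64*g^2*q - 96*g*q^2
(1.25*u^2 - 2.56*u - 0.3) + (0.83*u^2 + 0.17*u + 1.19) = 2.08*u^2 - 2.39*u + 0.89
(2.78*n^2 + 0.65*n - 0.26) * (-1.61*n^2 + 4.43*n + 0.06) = -4.4758*n^4 + 11.2689*n^3 + 3.4649*n^2 - 1.1128*n - 0.0156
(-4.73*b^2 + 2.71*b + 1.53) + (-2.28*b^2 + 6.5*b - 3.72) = -7.01*b^2 + 9.21*b - 2.19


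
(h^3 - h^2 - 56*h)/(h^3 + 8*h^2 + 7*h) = (h - 8)/(h + 1)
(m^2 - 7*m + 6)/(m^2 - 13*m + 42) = (m - 1)/(m - 7)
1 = 1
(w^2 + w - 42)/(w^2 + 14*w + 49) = (w - 6)/(w + 7)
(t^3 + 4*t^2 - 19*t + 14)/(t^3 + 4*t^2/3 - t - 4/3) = 3*(t^2 + 5*t - 14)/(3*t^2 + 7*t + 4)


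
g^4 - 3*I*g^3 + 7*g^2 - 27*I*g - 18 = (g - 3*I)*(g - 2*I)*(g - I)*(g + 3*I)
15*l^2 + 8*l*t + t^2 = (3*l + t)*(5*l + t)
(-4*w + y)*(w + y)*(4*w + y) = -16*w^3 - 16*w^2*y + w*y^2 + y^3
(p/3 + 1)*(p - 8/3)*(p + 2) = p^3/3 + 7*p^2/9 - 22*p/9 - 16/3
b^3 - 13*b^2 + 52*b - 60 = (b - 6)*(b - 5)*(b - 2)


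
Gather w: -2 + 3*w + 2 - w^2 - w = -w^2 + 2*w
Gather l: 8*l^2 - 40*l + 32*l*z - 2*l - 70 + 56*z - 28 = 8*l^2 + l*(32*z - 42) + 56*z - 98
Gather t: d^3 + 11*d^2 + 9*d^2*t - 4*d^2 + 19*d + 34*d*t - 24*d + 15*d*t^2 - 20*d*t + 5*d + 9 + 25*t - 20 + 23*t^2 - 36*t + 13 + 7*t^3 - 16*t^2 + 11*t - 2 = d^3 + 7*d^2 + 7*t^3 + t^2*(15*d + 7) + t*(9*d^2 + 14*d)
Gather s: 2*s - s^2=-s^2 + 2*s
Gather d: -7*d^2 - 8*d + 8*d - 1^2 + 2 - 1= -7*d^2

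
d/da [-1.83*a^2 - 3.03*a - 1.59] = -3.66*a - 3.03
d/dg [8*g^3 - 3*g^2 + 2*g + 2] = 24*g^2 - 6*g + 2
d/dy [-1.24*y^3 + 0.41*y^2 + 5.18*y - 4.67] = -3.72*y^2 + 0.82*y + 5.18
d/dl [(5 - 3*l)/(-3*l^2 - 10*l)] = (-9*l^2 + 30*l + 50)/(l^2*(9*l^2 + 60*l + 100))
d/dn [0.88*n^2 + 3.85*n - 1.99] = 1.76*n + 3.85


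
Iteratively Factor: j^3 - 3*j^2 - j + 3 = (j - 3)*(j^2 - 1) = (j - 3)*(j + 1)*(j - 1)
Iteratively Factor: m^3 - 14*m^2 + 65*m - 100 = (m - 4)*(m^2 - 10*m + 25) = (m - 5)*(m - 4)*(m - 5)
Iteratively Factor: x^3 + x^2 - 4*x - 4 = (x + 2)*(x^2 - x - 2) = (x + 1)*(x + 2)*(x - 2)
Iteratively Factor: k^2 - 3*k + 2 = (k - 1)*(k - 2)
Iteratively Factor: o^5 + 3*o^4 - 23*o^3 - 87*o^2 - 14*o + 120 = (o - 5)*(o^4 + 8*o^3 + 17*o^2 - 2*o - 24) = (o - 5)*(o + 3)*(o^3 + 5*o^2 + 2*o - 8) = (o - 5)*(o + 3)*(o + 4)*(o^2 + o - 2) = (o - 5)*(o - 1)*(o + 3)*(o + 4)*(o + 2)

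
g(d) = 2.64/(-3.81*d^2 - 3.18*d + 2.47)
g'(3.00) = 0.04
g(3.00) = -0.06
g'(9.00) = 0.00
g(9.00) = -0.01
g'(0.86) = 2.70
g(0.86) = -0.86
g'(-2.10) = -0.58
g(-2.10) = -0.34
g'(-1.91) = -1.05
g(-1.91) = -0.49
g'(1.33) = 0.49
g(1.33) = -0.31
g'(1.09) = 0.99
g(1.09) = -0.48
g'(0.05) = 1.77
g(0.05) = 1.15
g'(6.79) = 0.00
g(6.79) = -0.01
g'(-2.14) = -0.52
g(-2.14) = -0.32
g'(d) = 2.64*(7.62*d + 3.18)/(-3.81*d^2 - 3.18*d + 2.47)^2 = (20.1168*d + 8.3952)/(3.81*d^2 + 3.18*d - 2.47)^2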